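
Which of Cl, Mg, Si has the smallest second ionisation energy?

The second ionization energy removes an electron from the +1 ion. For each element: Cl⁺ still has 6 valence electrons; Mg⁺ still has 1 valence electron; Si⁺ still has 3 valence electrons.
All are still removing valence electrons, so compare the +1 ions as you would atoms: IE_2 generally rises across a period (higher Z_eff) and falls down a group (larger shell), subject to the usual subshell exceptions.
Valence configurations: Cl⁺ [Ne]3s²3p⁴, Mg⁺ [Ne]3s¹, Si⁺ [Ne]3s²3p¹.
Tabulated IE_2 (kJ/mol): Cl 2298, Mg 1451, Si 1577.
Overall IE_2 order: Mg < Si < Cl.

Mg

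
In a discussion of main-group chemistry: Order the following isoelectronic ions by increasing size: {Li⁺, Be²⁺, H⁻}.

Be²⁺ < Li⁺ < H⁻

All of these have 2 electrons, so size is governed by nuclear charge alone: the more protons, the stronger the pull on the same electron cloud, and the smaller the ion.
Nuclear charges: Be²⁺ (Z=4), Li⁺ (Z=3), H⁻ (Z=1).
Smallest to largest: Be²⁺ < Li⁺ < H⁻.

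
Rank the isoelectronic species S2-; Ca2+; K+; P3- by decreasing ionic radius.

P3-, S2-, K+, Ca2+

All of these have 18 electrons, so size is governed by nuclear charge alone: the more protons, the stronger the pull on the same electron cloud, and the smaller the ion.
Nuclear charges: Ca2+ (Z=20), K+ (Z=19), S2- (Z=16), P3- (Z=15).
Largest to smallest: P3- > S2- > K+ > Ca2+.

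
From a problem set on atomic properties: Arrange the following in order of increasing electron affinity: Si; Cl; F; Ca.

Ca < Si < F < Cl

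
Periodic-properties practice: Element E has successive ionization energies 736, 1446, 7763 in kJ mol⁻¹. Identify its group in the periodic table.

Group 2

Look for the largest jump between consecutive ionization energies: IE3/IE2 ≈ 5.4, far larger than any earlier ratio.
That jump marks the point where a core electron is being removed. So the atom has 2 valence electrons.
A main-group element with 2 valence electrons is in group 2.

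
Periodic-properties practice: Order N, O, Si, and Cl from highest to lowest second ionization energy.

Consider each +1 ion: N⁺ still has 4 valence electrons; O⁺ still has 5 valence electrons; Si⁺ still has 3 valence electrons; Cl⁺ still has 6 valence electrons.
All are still removing valence electrons, so compare the +1 ions as you would atoms: IE_2 generally rises across a period (higher Z_eff) and falls down a group (larger shell), subject to the usual subshell exceptions.
Valence configurations: N⁺ [He]2s²2p², O⁺ [He]2s²2p³, Si⁺ [Ne]3s²3p¹, Cl⁺ [Ne]3s²3p⁴.
Approximate IE_2 values (kJ/mol): N 2856, O 3388, Si 1577, Cl 2298.
So the second ionization energies run Si < Cl < N < O.

O > N > Cl > Si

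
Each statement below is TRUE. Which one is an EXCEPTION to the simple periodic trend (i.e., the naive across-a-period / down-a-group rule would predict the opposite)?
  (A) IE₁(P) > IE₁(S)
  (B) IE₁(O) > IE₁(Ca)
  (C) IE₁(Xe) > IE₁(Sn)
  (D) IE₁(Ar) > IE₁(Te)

(A)

The general trend: IE₁ increases across a period and decreases down a group.
(A) P (period 3, group 15) vs S (period 3, group 16): the stated order contradicts the simple trend.
(B) O (period 2, group 16) vs Ca (period 4, group 2): the stated order agrees with the simple trend.
(C) Xe (period 5, group 18) vs Sn (period 5, group 14): the stated order agrees with the simple trend.
(D) Ar (period 3, group 18) vs Te (period 5, group 16): the stated order agrees with the simple trend.
The exception is (A): S (3p⁴) ionizes more easily than half-filled P (3p³) because the paired 3p electron in S is pushed out by e⁻–e⁻ repulsion.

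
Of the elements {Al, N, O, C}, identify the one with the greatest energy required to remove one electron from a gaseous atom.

N

C is in period 2, group 14; N is in period 2, group 15; O is in period 2, group 16; Al is in period 3, group 13.
IE₁ increases left→right with effective nuclear charge and decreases top→bottom as the valence shell moves farther out.
Neither a single period nor a single group — weigh both effects.
C > Al: relative to Al, both the across-period and down-group shifts push C's first ionization energy up.
O > C: O lies to the right of C in period 2, so the across-period effect alone puts O higher.
N > O: this pair runs against the simple trend — see the exception note.
Note the exception: N has a higher first ionization energy than O, contrary to the simple trend — pairing an electron in O's 2p⁴ costs repulsion energy, so O ionizes more easily than half-filled N (2p³).
For reference (kJ/mol): C 1086, N 1402, O 1314, Al 578.
The greatest energy required to remove one electron from a gaseous atom among these belongs to N.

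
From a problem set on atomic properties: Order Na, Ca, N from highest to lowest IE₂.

Na, N, Ca

IE_2 is the cost of taking one more electron from the +1 cation: Na⁺ is the bare [Ne] core; Ca⁺ still has 1 valence electron; N⁺ still has 4 valence electrons.
Core electrons are held far more tightly than valence electrons, so Na tops the IE_2 order.
Valence configurations: Ca⁺ [Ar]4s¹, N⁺ [He]2s²2p².
The numbers (kJ/mol): Na 4562, Ca 1145, N 2856.
Putting it together, IE_2: Ca < N < Na.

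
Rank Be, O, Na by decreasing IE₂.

Na, O, Be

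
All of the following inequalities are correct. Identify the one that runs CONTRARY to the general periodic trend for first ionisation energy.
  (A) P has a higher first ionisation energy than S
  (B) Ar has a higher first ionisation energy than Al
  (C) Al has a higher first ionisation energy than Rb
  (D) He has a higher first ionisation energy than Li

The general trend: first ionisation energy increases across a period and decreases down a group.
(A) P (period 3, group 15) vs S (period 3, group 16): the stated order contradicts the simple trend.
(B) Ar (period 3, group 18) vs Al (period 3, group 13): the stated order agrees with the simple trend.
(C) Al (period 3, group 13) vs Rb (period 5, group 1): the stated order agrees with the simple trend.
(D) He (period 1, group 18) vs Li (period 2, group 1): the stated order agrees with the simple trend.
The exception is (A): S (3p⁴) ionizes more easily than half-filled P (3p³) because the paired 3p electron in S is pushed out by e⁻–e⁻ repulsion.

(A)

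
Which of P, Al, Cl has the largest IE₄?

Al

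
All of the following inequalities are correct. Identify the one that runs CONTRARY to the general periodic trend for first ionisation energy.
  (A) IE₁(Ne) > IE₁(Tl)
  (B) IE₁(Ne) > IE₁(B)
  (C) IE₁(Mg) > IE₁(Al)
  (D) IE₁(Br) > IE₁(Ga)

(C)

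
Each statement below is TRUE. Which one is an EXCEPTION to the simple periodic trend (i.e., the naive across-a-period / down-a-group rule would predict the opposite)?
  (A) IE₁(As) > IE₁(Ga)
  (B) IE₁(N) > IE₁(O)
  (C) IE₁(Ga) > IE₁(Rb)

(B)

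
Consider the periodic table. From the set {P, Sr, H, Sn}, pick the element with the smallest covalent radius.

H

H is in period 1, group 1; P is in period 3, group 15; Sr is in period 5, group 2; Sn is in period 5, group 14.
Across a period the added protons contract the valence shell; down a group each new principal shell makes the atom larger.
Neither a single period nor a single group — weigh both effects.
P > H: period and group pull opposite ways; the down-group shift dominates (111 vs 32 pm).
Sn > P: both effects reinforce here, so Sn is clearly the larger of the two.
Sr > Sn: both are in period 5; the period trend gives Sr the larger value.
For reference (pm): H 32, P 111, Sr 185, Sn 140.
The smallest covalent radius among these belongs to H.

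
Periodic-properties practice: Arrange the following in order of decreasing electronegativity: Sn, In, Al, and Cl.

Cl > Sn > In > Al

Al is in period 3, group 13; Cl is in period 3, group 17; In is in period 5, group 13; Sn is in period 5, group 14.
Atoms toward the upper right of the periodic table pull bonding electrons most strongly.
These span different periods and groups, so the two trends combine.
In > Al: this pair runs against the simple trend — see the exception note.
Sn > In: Sn lies to the right of In in period 5, so the across-period effect alone puts Sn higher.
Cl > Sn: relative to Sn, both the across-period and down-group shifts push Cl's electronegativity up.
Note the exception: In has a higher electronegativity than Al, contrary to the simple trend — poor shielding by filled d (and f) subshells raises the heavier element's effective nuclear charge more than the simple down-group trend predicts.
For reference (Pauling): Al 1.61, Cl 3.16, In 1.78, Sn 1.96.
So from highest to lowest: Cl > Sn > In > Al.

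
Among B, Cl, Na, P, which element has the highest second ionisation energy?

Na

The second ionization energy removes an electron from the +1 ion. For each element: B⁺ still has 2 valence electrons; Cl⁺ still has 6 valence electrons; Na⁺ is the bare [Ne] core; P⁺ still has 4 valence electrons.
Pulling an electron out of a noble-gas core costs far more than removing a remaining valence electron, so Na sits at the high end of IE_2.
Valence configurations: B⁺ [He]2s², Cl⁺ [Ne]3s²3p⁴, P⁺ [Ne]3s²3p².
The numbers (kJ/mol): B 2427, Cl 2298, Na 4562, P 1907.
Overall IE_2 order: P < Cl < B < Na.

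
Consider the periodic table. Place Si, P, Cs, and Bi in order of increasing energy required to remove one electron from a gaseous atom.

Cs < Bi < Si < P

IE₁ increases left→right with effective nuclear charge and decreases top→bottom as the valence shell moves farther out.
Neither a single period nor a single group — weigh both effects.
Bi > Cs: Bi lies to the right of Cs in period 6, so the across-period effect alone puts Bi higher.
Si > Bi: the two effects oppose for this pair; the down-group effect wins (786 vs 703 kJ/mol).
P > Si: P lies to the right of Si in period 3, so the across-period effect alone puts P higher.
Approximate values (kJ/mol): Si 786, P 1012, Cs 376, Bi 703.
So from lowest to highest: Cs < Bi < Si < P.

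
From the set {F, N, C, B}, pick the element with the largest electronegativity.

F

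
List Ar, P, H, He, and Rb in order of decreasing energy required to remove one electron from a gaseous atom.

He > Ar > H > P > Rb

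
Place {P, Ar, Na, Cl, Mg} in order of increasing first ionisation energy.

First ionization energy rises across a period (greater Z_eff holds electrons more tightly) and falls down a group (valence electrons are farther from the nucleus).
All lie in period 3, so first ionization energy increases left to right.
So from lowest to highest: Na < Mg < P < Cl < Ar.

Na < Mg < P < Cl < Ar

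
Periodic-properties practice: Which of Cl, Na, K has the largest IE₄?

Na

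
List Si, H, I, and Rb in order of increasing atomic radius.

H, Si, I, Rb

Atomic radius shrinks across a period as nuclear charge pulls the same shell inward, and grows down a group as new shells are added.
Neither a single period nor a single group — weigh both effects.
Si > H: the two effects oppose for this pair; the down-group effect wins (116 vs 32 pm).
I > Si: period and group pull opposite ways; the down-group shift dominates (133 vs 116 pm).
Rb > I: both are in period 5; the period trend gives Rb the larger value.
For reference (pm): H 32, Si 116, Rb 210, I 133.
So from smallest to largest: H < Si < I < Rb.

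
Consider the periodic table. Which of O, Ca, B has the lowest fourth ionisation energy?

Ca

Consider each +3 ion: O³⁺ still has 3 valence electrons; Ca³⁺ is already 1 electron into the core; B³⁺ is the bare [He] core.
Usually core removal costs more than valence removal, but here the competition is close: a tightly held n=2 valence electron can cost more to remove than an n=3 core electron, so the actual values have to decide it.
The numbers (kJ/mol): O 7469, Ca 6491, B 25026.
Hence IE_4: Ca < O < B.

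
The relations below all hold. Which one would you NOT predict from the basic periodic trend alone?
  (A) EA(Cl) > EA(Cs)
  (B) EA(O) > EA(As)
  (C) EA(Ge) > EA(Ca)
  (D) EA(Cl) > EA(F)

The general trend: electron affinity increases across a period and decreases down a group.
(A) Cl (period 3, group 17) vs Cs (period 6, group 1): the stated order agrees with the simple trend.
(B) O (period 2, group 16) vs As (period 4, group 15): the stated order agrees with the simple trend.
(C) Ge (period 4, group 14) vs Ca (period 4, group 2): the stated order agrees with the simple trend.
(D) Cl (period 3, group 17) vs F (period 2, group 17): the stated order contradicts the simple trend.
The exception is (D): F's small 2p subshell makes the incoming electron feel strong e⁻–e⁻ repulsion, so Cl actually releases more energy on gaining an electron.

(D)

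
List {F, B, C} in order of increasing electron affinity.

B is in period 2, group 13; C is in period 2, group 14; F is in period 2, group 17.
EA tends to increase across a period and decrease down a group, though the pattern is less regular than for IE or radius.
All lie in period 2, so electron affinity increases left to right.
So from lowest to highest: B < C < F.

B, C, F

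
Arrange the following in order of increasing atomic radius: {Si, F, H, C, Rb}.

H < F < C < Si < Rb

H is in period 1, group 1; C is in period 2, group 14; F is in period 2, group 17; Si is in period 3, group 14; Rb is in period 5, group 1.
Across a period the added protons contract the valence shell; down a group each new principal shell makes the atom larger.
Here both period and group differ, so the two effects have to be weighed against each other.
F > H: period and group pull opposite ways; the down-group shift dominates (64 vs 32 pm).
C > F: both are in period 2; the period trend gives C the larger value.
Si > C: they share group 14; the group trend gives Si the larger value.
Rb > Si: both effects reinforce here, so Rb is clearly the larger of the two.
For reference (pm): H 32, C 75, F 64, Si 116, Rb 210.
So from smallest to largest: H < F < C < Si < Rb.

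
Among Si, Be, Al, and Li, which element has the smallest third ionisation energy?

Al

Consider each +2 ion: Si²⁺ still has 2 valence electrons; Be²⁺ is the bare [He] core; Al²⁺ still has 1 valence electron; Li²⁺ is already 1 electron into the core.
Core electrons are held far more tightly than valence electrons, so Li and Be top the IE_3 order.
Valence configurations: Si²⁺ [Ne]3s², Al²⁺ [Ne]3s¹.
The numbers (kJ/mol): Si 3232, Be 14849, Al 2745, Li 11815.
Overall IE_3 order: Al < Si < Li < Be.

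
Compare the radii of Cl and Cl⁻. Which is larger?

Cl⁻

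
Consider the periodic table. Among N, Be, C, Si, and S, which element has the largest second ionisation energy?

N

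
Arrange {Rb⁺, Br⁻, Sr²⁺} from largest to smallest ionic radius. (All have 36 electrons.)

All of these have 36 electrons, so size is governed by nuclear charge alone: the more protons, the stronger the pull on the same electron cloud, and the smaller the ion.
Nuclear charges: Sr²⁺ (Z=38), Rb⁺ (Z=37), Br⁻ (Z=35).
Largest to smallest: Br⁻ > Rb⁺ > Sr²⁺.

Br⁻, Rb⁺, Sr²⁺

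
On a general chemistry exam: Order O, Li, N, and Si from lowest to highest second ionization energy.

Si < N < O < Li

Consider each +1 ion: O⁺ still has 5 valence electrons; Li⁺ is the bare [He] core; N⁺ still has 4 valence electrons; Si⁺ still has 3 valence electrons.
Breaking into a closed-shell core is much more expensive than removing a leftover valence electron — Li has the largest IE_2 here.
Valence configurations: O⁺ [He]2s²2p³, N⁺ [He]2s²2p², Si⁺ [Ne]3s²3p¹.
The numbers (kJ/mol): O 3388, Li 7298, N 2856, Si 1577.
Putting it together, IE_2: Si < N < O < Li.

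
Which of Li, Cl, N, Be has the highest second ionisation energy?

IE_2 is the cost of taking one more electron from the +1 cation: Li⁺ is the bare [He] core; Cl⁺ still has 6 valence electrons; N⁺ still has 4 valence electrons; Be⁺ still has 1 valence electron.
Breaking into a closed-shell core is much more expensive than removing a leftover valence electron — Li has the largest IE_2 here.
Valence configurations: Cl⁺ [Ne]3s²3p⁴, N⁺ [He]2s²2p², Be⁺ [He]2s¹.
Approximate IE_2 values (kJ/mol): Li 7298, Cl 2298, N 2856, Be 1757.
So the second ionization energies run Be < Cl < N < Li.

Li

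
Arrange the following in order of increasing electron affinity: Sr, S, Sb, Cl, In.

S is in period 3, group 16; Cl is in period 3, group 17; Sr is in period 5, group 2; In is in period 5, group 13; Sb is in period 5, group 15.
Electron affinity generally becomes more exothermic across a period toward the halogens and less exothermic down a group.
Neither a single period nor a single group — weigh both effects.
In > Sr: both are in period 5; the period trend gives In the larger value.
Sb > In: both are in period 5; the period trend gives Sb the larger value.
S > Sb: relative to Sb, both the across-period and down-group shifts push S's electron affinity up.
Cl > S: Cl lies to the right of S in period 3, so the across-period effect alone puts Cl higher.
Tabulated electron affinity (kJ/mol): S 200, Cl 349, Sr 5, In 29, Sb 103.
So from lowest to highest: Sr < In < Sb < S < Cl.

Sr, In, Sb, S, Cl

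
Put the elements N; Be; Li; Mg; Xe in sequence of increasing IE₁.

Li is in period 2, group 1; Be is in period 2, group 2; N is in period 2, group 15; Mg is in period 3, group 2; Xe is in period 5, group 18.
IE₁ increases left→right with effective nuclear charge and decreases top→bottom as the valence shell moves farther out.
Here both period and group differ, so the two effects have to be weighed against each other.
Mg > Li: period and group pull opposite ways; the across-period shift dominates (738 vs 520 kJ/mol).
Be > Mg: Be sits above Mg in group 2, so the down-group effect alone puts Be higher.
Xe > Be: period and group pull opposite ways; the across-period shift dominates (1170 vs 900 kJ/mol).
N > Xe: the two effects oppose for this pair; the down-group effect wins (1402 vs 1170 kJ/mol).
For reference (kJ/mol): Li 520, Be 900, N 1402, Mg 738, Xe 1170.
So from lowest to highest: Li < Mg < Be < Xe < N.

Li, Mg, Be, Xe, N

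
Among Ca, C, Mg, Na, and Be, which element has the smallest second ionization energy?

Ca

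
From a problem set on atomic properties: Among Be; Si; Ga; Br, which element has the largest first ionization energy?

Be is in period 2, group 2; Si is in period 3, group 14; Ga is in period 4, group 13; Br is in period 4, group 17.
IE₁ increases left→right with effective nuclear charge and decreases top→bottom as the valence shell moves farther out.
These span different periods and groups, so the two trends combine.
Si > Ga: relative to Ga, both the across-period and down-group shifts push Si's first ionization energy up.
Be > Si: period and group pull opposite ways; the down-group shift dominates (900 vs 786 kJ/mol).
Br > Be: the two effects oppose for this pair; the across-period effect wins (1140 vs 900 kJ/mol).
Approximate values (kJ/mol): Be 900, Si 786, Ga 579, Br 1140.
The largest first ionization energy among these belongs to Br.

Br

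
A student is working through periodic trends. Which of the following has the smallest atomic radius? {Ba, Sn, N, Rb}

N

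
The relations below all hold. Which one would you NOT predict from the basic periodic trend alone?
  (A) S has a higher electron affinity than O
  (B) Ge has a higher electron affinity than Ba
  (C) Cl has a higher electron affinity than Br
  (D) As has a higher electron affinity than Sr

(A)

The general trend: electron affinity increases across a period and decreases down a group.
(A) S (period 3, group 16) vs O (period 2, group 16): the stated order contradicts the simple trend.
(B) Ge (period 4, group 14) vs Ba (period 6, group 2): the stated order agrees with the simple trend.
(C) Cl (period 3, group 17) vs Br (period 4, group 17): the stated order agrees with the simple trend.
(D) As (period 4, group 15) vs Sr (period 5, group 2): the stated order agrees with the simple trend.
The exception is (A): the compact 2p subshell of O repels the added electron more than S's larger 3p does.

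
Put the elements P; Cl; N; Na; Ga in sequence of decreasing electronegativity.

Cl > N > P > Ga > Na

N is in period 2, group 15; Na is in period 3, group 1; P is in period 3, group 15; Cl is in period 3, group 17; Ga is in period 4, group 13.
Atoms toward the upper right of the periodic table pull bonding electrons most strongly.
Neither a single period nor a single group — weigh both effects.
Ga > Na: period and group pull opposite ways; the across-period shift dominates (1.81 vs 0.93).
P > Ga: relative to Ga, both the across-period and down-group shifts push P's electronegativity up.
N > P: N sits above P in group 15, so the down-group effect alone puts N higher.
Cl > N: the two effects oppose for this pair; the across-period effect wins (3.16 vs 3.04).
Approximate values (Pauling): N 3.04, Na 0.93, P 2.19, Cl 3.16, Ga 1.81.
So from highest to lowest: Cl > N > P > Ga > Na.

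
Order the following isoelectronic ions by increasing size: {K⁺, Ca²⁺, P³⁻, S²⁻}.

All of these have 18 electrons, so size is governed by nuclear charge alone: the more protons, the stronger the pull on the same electron cloud, and the smaller the ion.
Nuclear charges: Ca²⁺ (Z=20), K⁺ (Z=19), S²⁻ (Z=16), P³⁻ (Z=15).
Smallest to largest: Ca²⁺ < K⁺ < S²⁻ < P³⁻.

Ca²⁺, K⁺, S²⁻, P³⁻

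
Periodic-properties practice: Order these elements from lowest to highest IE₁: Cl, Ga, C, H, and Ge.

H is in period 1, group 1; C is in period 2, group 14; Cl is in period 3, group 17; Ga is in period 4, group 13; Ge is in period 4, group 14.
First ionization energy rises across a period (greater Z_eff holds electrons more tightly) and falls down a group (valence electrons are farther from the nucleus).
Here both period and group differ, so the two effects have to be weighed against each other.
Ge > Ga: Ge lies to the right of Ga in period 4, so the across-period effect alone puts Ge higher.
C > Ge: they share group 14; the group trend gives C the larger value.
Cl > C: the two effects oppose for this pair; the across-period effect wins (1251 vs 1086 kJ/mol).
H > Cl: period and group pull opposite ways; the down-group shift dominates (1312 vs 1251 kJ/mol).
Approximate values (kJ/mol): H 1312, C 1086, Cl 1251, Ga 579, Ge 762.
So from lowest to highest: Ga < Ge < C < Cl < H.

Ga < Ge < C < Cl < H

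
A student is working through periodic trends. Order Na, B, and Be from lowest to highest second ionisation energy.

Be, B, Na

Consider each +1 ion: Na⁺ is the bare [Ne] core; B⁺ still has 2 valence electrons; Be⁺ still has 1 valence electron.
Pulling an electron out of a noble-gas core costs far more than removing a remaining valence electron, so Na sits at the high end of IE_2.
Valence configurations: B⁺ [He]2s², Be⁺ [He]2s¹.
The numbers (kJ/mol): Na 4562, B 2427, Be 1757.
So the second ionization energies run Be < B < Na.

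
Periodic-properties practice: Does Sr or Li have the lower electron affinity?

Li is in period 2, group 1; Sr is in period 5, group 2.
Electron affinity generally becomes more exothermic across a period toward the halogens and less exothermic down a group.
These span different periods and groups, so the two trends combine.
Li > Sr: the two effects oppose for this pair; the down-group effect wins (60 vs 5 kJ/mol).
For reference (kJ/mol): Li 60, Sr 5.
So Sr has the lower electron affinity (Sr < Li).

Sr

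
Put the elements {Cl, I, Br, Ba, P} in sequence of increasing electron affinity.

Ba, P, I, Br, Cl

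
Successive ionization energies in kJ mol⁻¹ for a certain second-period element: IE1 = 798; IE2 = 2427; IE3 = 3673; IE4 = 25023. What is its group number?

Group 13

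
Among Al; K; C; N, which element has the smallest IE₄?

IE_4 is the cost of taking one more electron from the +3 cation: Al³⁺ is the bare [Ne] core; K³⁺ is already 2 electrons into the core; C³⁺ still has 1 valence electron; N³⁺ still has 2 valence electrons.
Usually core removal costs more than valence removal, but here the competition is close: a tightly held n=2 valence electron can cost more to remove than an n=3 core electron, so the actual values have to decide it.
Valence configurations: C³⁺ [He]2s¹, N³⁺ [He]2s².
The numbers (kJ/mol): Al 11577, K 5877, C 6223, N 7475.
Hence IE_4: K < C < N < Al.

K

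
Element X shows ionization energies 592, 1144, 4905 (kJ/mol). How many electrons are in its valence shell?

2

Look for the largest jump between consecutive ionization energies: IE3/IE2 ≈ 4.3, far larger than any earlier ratio.
That jump marks the point where a core electron is being removed. So the atom has 2 valence electrons.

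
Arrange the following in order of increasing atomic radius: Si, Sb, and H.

H < Si < Sb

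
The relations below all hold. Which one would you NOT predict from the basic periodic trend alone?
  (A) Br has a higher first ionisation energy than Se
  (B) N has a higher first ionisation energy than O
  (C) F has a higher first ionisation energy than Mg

The general trend: first ionisation energy increases across a period and decreases down a group.
(A) Br (period 4, group 17) vs Se (period 4, group 16): the stated order agrees with the simple trend.
(B) N (period 2, group 15) vs O (period 2, group 16): the stated order contradicts the simple trend.
(C) F (period 2, group 17) vs Mg (period 3, group 2): the stated order agrees with the simple trend.
The exception is (B): pairing an electron in O's 2p⁴ costs repulsion energy, so O ionizes more easily than half-filled N (2p³).

(B)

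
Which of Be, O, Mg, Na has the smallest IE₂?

Mg

The second ionization energy removes an electron from the +1 ion. For each element: Be⁺ still has 1 valence electron; O⁺ still has 5 valence electrons; Mg⁺ still has 1 valence electron; Na⁺ is the bare [Ne] core.
Core electrons are held far more tightly than valence electrons, so Na tops the IE_2 order.
Valence configurations: Be⁺ [He]2s¹, O⁺ [He]2s²2p³, Mg⁺ [Ne]3s¹.
The numbers (kJ/mol): Be 1757, O 3388, Mg 1451, Na 4562.
Hence IE_2: Mg < Be < O < Na.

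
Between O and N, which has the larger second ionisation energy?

O

Consider each +1 ion: O⁺ still has 5 valence electrons; N⁺ still has 4 valence electrons.
All are still removing valence electrons, so compare the +1 ions as you would atoms: IE_2 generally rises across a period (higher Z_eff) and falls down a group (larger shell), subject to the usual subshell exceptions.
Valence configurations: O⁺ [He]2s²2p³, N⁺ [He]2s²2p².
Tabulated IE_2 (kJ/mol): O 3388, N 2856.
Hence IE_2: N < O.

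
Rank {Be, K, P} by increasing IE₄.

P, K, Be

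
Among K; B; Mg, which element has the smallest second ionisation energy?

Consider each +1 ion: K⁺ is the bare [Ar] core; B⁺ still has 2 valence electrons; Mg⁺ still has 1 valence electron.
Breaking into a closed-shell core is much more expensive than removing a leftover valence electron — K has the largest IE_2 here.
Valence configurations: B⁺ [He]2s², Mg⁺ [Ne]3s¹.
Tabulated IE_2 (kJ/mol): K 3052, B 2427, Mg 1451.
Hence IE_2: Mg < B < K.

Mg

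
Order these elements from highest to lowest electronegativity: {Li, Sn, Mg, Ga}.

Sn, Ga, Mg, Li

Atoms toward the upper right of the periodic table pull bonding electrons most strongly.
A diagonal step moves right (one effect) and down (the opposite effect) at once.
Mg > Li: period and group pull opposite ways; the across-period shift dominates (1.31 vs 0.98).
Ga > Mg: period and group pull opposite ways; the across-period shift dominates (1.81 vs 1.31).
Sn > Ga: period and group pull opposite ways; the across-period shift dominates (1.96 vs 1.81).
Tabulated electronegativity (Pauling): Li 0.98, Mg 1.31, Ga 1.81, Sn 1.96.
So from highest to lowest: Sn > Ga > Mg > Li.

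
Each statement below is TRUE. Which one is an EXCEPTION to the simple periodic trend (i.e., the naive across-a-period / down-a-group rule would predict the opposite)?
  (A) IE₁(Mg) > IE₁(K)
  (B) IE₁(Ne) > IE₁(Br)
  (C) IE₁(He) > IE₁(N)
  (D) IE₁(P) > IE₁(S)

The general trend: first ionisation energy increases across a period and decreases down a group.
(A) Mg (period 3, group 2) vs K (period 4, group 1): the stated order agrees with the simple trend.
(B) Ne (period 2, group 18) vs Br (period 4, group 17): the stated order agrees with the simple trend.
(C) He (period 1, group 18) vs N (period 2, group 15): the stated order agrees with the simple trend.
(D) P (period 3, group 15) vs S (period 3, group 16): the stated order contradicts the simple trend.
The exception is (D): S (3p⁴) ionizes more easily than half-filled P (3p³) because the paired 3p electron in S is pushed out by e⁻–e⁻ repulsion.

(D)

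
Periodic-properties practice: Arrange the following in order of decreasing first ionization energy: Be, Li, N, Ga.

Li is in period 2, group 1; Be is in period 2, group 2; N is in period 2, group 15; Ga is in period 4, group 13.
Removing the outermost electron gets harder across a period and easier down a group.
These span different periods and groups, so the two trends combine.
Ga > Li: period and group pull opposite ways; the across-period shift dominates (579 vs 520 kJ/mol).
Be > Ga: period and group pull opposite ways; the down-group shift dominates (900 vs 579 kJ/mol).
N > Be: both are in period 2; the period trend gives N the larger value.
Tabulated first ionization energy (kJ/mol): Li 520, Be 900, N 1402, Ga 579.
So from highest to lowest: N > Be > Ga > Li.

N > Be > Ga > Li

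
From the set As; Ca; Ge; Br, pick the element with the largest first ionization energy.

Br

Ca is in period 4, group 2; Ge is in period 4, group 14; As is in period 4, group 15; Br is in period 4, group 17.
Removing the outermost electron gets harder across a period and easier down a group.
All lie in period 4, so first ionization energy increases left to right.
The largest first ionization energy among these belongs to Br.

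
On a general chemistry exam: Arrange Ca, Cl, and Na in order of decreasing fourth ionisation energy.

Consider each +3 ion: Ca³⁺ is already 1 electron into the core; Cl³⁺ still has 4 valence electrons; Na³⁺ is already 2 electrons into the core.
Breaking into a closed-shell core is much more expensive than removing a leftover valence electron — Ca and Na have the largest IE_4 here.
Tabulated IE_4 (kJ/mol): Ca 6491, Cl 5159, Na 9543.
Overall IE_4 order: Cl < Ca < Na.

Na > Ca > Cl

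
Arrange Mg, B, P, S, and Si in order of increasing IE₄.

The fourth ionization energy removes an electron from the +3 ion. For each element: Mg³⁺ is already 1 electron into the core; B³⁺ is the bare [He] core; P³⁺ still has 2 valence electrons; S³⁺ still has 3 valence electrons; Si³⁺ still has 1 valence electron.
Core electrons are held far more tightly than valence electrons, so Mg and B top the IE_4 order.
Valence configurations: P³⁺ [Ne]3s², S³⁺ [Ne]3s²3p¹, Si³⁺ [Ne]3s¹.
S³⁺ loses a lone 3p electron whereas P³⁺ must break into a filled 3s² pair, so IE_4(P) > IE_4(S) even though S has the higher nuclear charge.
Approximate IE_4 values (kJ/mol): Mg 10543, B 25026, P 4964, S 4556, Si 4356.
Hence IE_4: Si < S < P < Mg < B.

Si < S < P < Mg < B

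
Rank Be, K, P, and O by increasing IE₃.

Consider each +2 ion: Be²⁺ is the bare [He] core; K²⁺ is already 1 electron into the core; P²⁺ still has 3 valence electrons; O²⁺ still has 4 valence electrons.
Usually core removal costs more than valence removal, but here the competition is close: a tightly held n=2 valence electron can cost more to remove than an n=3 core electron, so the actual values have to decide it.
Valence configurations: P²⁺ [Ne]3s²3p¹, O²⁺ [He]2s²2p².
Tabulated IE_3 (kJ/mol): Be 14849, K 4420, P 2914, O 5300.
Putting it together, IE_3: P < K < O < Be.

P, K, O, Be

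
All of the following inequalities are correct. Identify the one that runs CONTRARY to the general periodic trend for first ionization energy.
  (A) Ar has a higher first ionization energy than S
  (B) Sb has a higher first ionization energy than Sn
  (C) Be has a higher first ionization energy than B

The general trend: first ionization energy increases across a period and decreases down a group.
(A) Ar (period 3, group 18) vs S (period 3, group 16): the stated order agrees with the simple trend.
(B) Sb (period 5, group 15) vs Sn (period 5, group 14): the stated order agrees with the simple trend.
(C) Be (period 2, group 2) vs B (period 2, group 13): the stated order contradicts the simple trend.
The exception is (C): removing B's lone 2p electron is easier than breaking Be's filled 2s².

(C)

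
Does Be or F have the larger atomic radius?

Be is in period 2, group 2; F is in period 2, group 17.
Moving right in a period, electrons are added to the same shell under a stronger nuclear pull, so atoms get smaller; moving down, a new shell is opened and atoms get larger.
All lie in period 2, so atomic radius increases right to left.
So Be has the larger atomic radius (Be > F).

Be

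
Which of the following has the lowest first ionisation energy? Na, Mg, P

Na

Na is in period 3, group 1; Mg is in period 3, group 2; P is in period 3, group 15.
Removing the outermost electron gets harder across a period and easier down a group.
All lie in period 3, so first ionization energy increases left to right.
The lowest first ionisation energy among these belongs to Na.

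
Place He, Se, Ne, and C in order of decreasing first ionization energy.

He, Ne, C, Se

He is in period 1, group 18; C is in period 2, group 14; Ne is in period 2, group 18; Se is in period 4, group 16.
Across a period the outer electron is held more tightly (higher IE₁); down a group it sits in a higher shell, more shielded, and comes off more easily.
These span different periods and groups, so the two trends combine.
C > Se: period and group pull opposite ways; the down-group shift dominates (1086 vs 941 kJ/mol).
Ne > C: both are in period 2; the period trend gives Ne the larger value.
He > Ne: they share group 18; the group trend gives He the larger value.
Tabulated first ionization energy (kJ/mol): He 2372, C 1086, Ne 2081, Se 941.
So from highest to lowest: He > Ne > C > Se.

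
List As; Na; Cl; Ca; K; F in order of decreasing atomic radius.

K > Ca > Na > As > Cl > F

F is in period 2, group 17; Na is in period 3, group 1; Cl is in period 3, group 17; K is in period 4, group 1; Ca is in period 4, group 2; As is in period 4, group 15.
Atomic radius shrinks across a period as nuclear charge pulls the same shell inward, and grows down a group as new shells are added.
These span different periods and groups, so the two trends combine.
Cl > F: they share group 17; the group trend gives Cl the larger value.
As > Cl: both effects reinforce here, so As is clearly the larger of the two.
Na > As: the two effects oppose for this pair; the across-period effect wins (155 vs 121 pm).
Ca > Na: the two effects oppose for this pair; the down-group effect wins (171 vs 155 pm).
K > Ca: K lies to the left of Ca in period 4, so the across-period effect alone puts K larger.
Approximate values (pm): F 64, Na 155, Cl 99, K 196, Ca 171, As 121.
So from largest to smallest: K > Ca > Na > As > Cl > F.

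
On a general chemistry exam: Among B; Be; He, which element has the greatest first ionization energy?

IE₁ increases left→right with effective nuclear charge and decreases top→bottom as the valence shell moves farther out.
These span different periods and groups, so the two trends combine.
Be > B: this pair runs against the simple trend — see the exception note.
He > Be: both effects reinforce here, so He is clearly the higher of the two.
Note the exception: Be has a higher first ionization energy than B, contrary to the simple trend — removing B's lone 2p electron is easier than breaking Be's filled 2s².
Approximate values (kJ/mol): He 2372, Be 900, B 801.
The greatest first ionization energy among these belongs to He.

He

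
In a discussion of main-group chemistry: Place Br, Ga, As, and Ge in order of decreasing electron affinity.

Br, Ge, As, Ga

Atoms with high Z_eff and room in the valence shell (especially the halogens) have the most exothermic electron affinities.
All lie in period 4; the across-period trend (electron affinity increases left to right) applies, with the exception below.
Note the exception: Ge has a higher electron affinity than As, contrary to the simple trend — adding an electron to As's half-filled 4p³ is unfavourable, so Ge (4p²) has the more exothermic EA.
Approximate values (kJ/mol): Ga 29, Ge 119, As 78, Br 325.
So from highest to lowest: Br > Ge > As > Ga.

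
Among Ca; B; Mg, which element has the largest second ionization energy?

B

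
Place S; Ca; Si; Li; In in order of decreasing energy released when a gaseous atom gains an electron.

S > Si > Li > In > Ca

Li is in period 2, group 1; Si is in period 3, group 14; S is in period 3, group 16; Ca is in period 4, group 2; In is in period 5, group 13.
Atoms with high Z_eff and room in the valence shell (especially the halogens) have the most exothermic electron affinities.
These span different periods and groups, so the two trends combine.
In > Ca: the two effects oppose for this pair; the across-period effect wins (29 vs 2 kJ/mol).
Li > In: period and group pull opposite ways; the down-group shift dominates (60 vs 29 kJ/mol).
Si > Li: period and group pull opposite ways; the across-period shift dominates (134 vs 60 kJ/mol).
S > Si: S lies to the right of Si in period 3, so the across-period effect alone puts S higher.
Tabulated electron affinity (kJ/mol): Li 60, Si 134, S 200, Ca 2, In 29.
So from highest to lowest: S > Si > Li > In > Ca.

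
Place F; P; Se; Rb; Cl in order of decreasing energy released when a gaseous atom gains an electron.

F is in period 2, group 17; P is in period 3, group 15; Cl is in period 3, group 17; Se is in period 4, group 16; Rb is in period 5, group 1.
EA tends to increase across a period and decrease down a group, though the pattern is less regular than for IE or radius.
Neither a single period nor a single group — weigh both effects.
P > Rb: both effects reinforce here, so P is clearly the higher of the two.
Se > P: period and group pull opposite ways; the across-period shift dominates (195 vs 72 kJ/mol).
F > Se: both effects reinforce here, so F is clearly the higher of the two.
Cl > F: this pair runs against the simple trend — see the exception note.
Note the exception: Cl has a higher electron affinity than F, contrary to the simple trend — F's small 2p subshell makes the incoming electron feel strong e⁻–e⁻ repulsion, so Cl actually releases more energy on gaining an electron.
Tabulated electron affinity (kJ/mol): F 328, P 72, Cl 349, Se 195, Rb 47.
So from highest to lowest: Cl > F > Se > P > Rb.

Cl, F, Se, P, Rb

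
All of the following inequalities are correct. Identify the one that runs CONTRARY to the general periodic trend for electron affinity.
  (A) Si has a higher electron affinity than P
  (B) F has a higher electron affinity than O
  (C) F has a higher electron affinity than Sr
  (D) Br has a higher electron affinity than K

(A)

The general trend: electron affinity increases across a period and decreases down a group.
(A) Si (period 3, group 14) vs P (period 3, group 15): the stated order contradicts the simple trend.
(B) F (period 2, group 17) vs O (period 2, group 16): the stated order agrees with the simple trend.
(C) F (period 2, group 17) vs Sr (period 5, group 2): the stated order agrees with the simple trend.
(D) Br (period 4, group 17) vs K (period 4, group 1): the stated order agrees with the simple trend.
The exception is (A): adding an electron to P's half-filled 3p³ is unfavourable, so Si (3p²) has the more exothermic EA.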